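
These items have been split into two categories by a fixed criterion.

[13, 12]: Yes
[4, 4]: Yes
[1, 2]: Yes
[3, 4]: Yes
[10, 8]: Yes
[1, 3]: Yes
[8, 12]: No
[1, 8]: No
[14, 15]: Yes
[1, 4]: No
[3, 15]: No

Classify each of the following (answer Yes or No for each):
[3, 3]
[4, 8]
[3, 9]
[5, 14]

Yes, No, No, No

The classifier is using: |first − second| ≤ 2.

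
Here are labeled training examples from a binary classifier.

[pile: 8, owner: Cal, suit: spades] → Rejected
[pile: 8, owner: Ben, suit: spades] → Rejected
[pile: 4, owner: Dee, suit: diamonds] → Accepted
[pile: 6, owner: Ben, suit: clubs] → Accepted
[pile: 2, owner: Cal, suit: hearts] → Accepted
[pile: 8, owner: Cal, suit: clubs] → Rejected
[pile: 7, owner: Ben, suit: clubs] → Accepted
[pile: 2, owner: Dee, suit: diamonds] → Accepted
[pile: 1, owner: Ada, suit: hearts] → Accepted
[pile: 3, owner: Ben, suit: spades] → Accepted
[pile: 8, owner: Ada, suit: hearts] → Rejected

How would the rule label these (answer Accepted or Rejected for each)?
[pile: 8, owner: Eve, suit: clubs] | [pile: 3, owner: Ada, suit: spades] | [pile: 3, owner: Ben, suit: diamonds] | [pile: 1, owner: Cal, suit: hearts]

The classifier is using: pile ≤ 7.
[pile: 8, owner: Eve, suit: clubs]: Rejected (pile = 8). [pile: 3, owner: Ada, suit: spades]: Accepted (pile = 3). [pile: 3, owner: Ben, suit: diamonds]: Accepted (pile = 3). [pile: 1, owner: Cal, suit: hearts]: Accepted (pile = 1).

Rejected, Accepted, Accepted, Accepted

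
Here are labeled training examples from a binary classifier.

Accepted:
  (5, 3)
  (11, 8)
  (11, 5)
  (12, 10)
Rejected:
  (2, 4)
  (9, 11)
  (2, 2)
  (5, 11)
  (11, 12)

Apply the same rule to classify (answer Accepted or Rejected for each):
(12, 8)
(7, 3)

The pattern is that an item is 'Accepted' exactly when: first > second.
Accepted: (12, 8), since 12 > 8.
Accepted: (7, 3), since 7 > 3.

Accepted, Accepted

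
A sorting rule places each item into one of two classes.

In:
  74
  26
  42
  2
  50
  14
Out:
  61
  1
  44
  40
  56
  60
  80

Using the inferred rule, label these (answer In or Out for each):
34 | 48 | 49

Checking candidate rules against both groups, what survives is: ≡ 2 (mod 4).
34 → 34 mod 4 = 2 → In. 48 → 48 mod 4 = 0 → Out. 49 → 49 mod 4 = 1 → Out.

In, Out, Out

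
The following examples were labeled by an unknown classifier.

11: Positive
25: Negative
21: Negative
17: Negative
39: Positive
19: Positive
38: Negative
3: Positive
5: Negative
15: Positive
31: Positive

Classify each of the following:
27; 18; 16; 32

Positive, Negative, Negative, Negative

Every 'Positive' example satisfies: ≡ 3 (mod 4). None of the 'Negative' examples do.
27: 27 mod 4 = 3, checks out → Positive.
18: 18 mod 4 = 2, does not satisfy this → Negative.
16: 16 mod 4 = 0, does not satisfy this → Negative.
32: 32 mod 4 = 0, does not satisfy this → Negative.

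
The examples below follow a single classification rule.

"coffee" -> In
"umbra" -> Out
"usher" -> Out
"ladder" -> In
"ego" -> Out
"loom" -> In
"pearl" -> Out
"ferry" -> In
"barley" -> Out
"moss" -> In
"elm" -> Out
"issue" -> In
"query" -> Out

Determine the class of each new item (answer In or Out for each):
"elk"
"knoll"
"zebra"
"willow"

All 'In' examples share one property — has a double letter — and every 'Out' example lacks it.
"elk" — no doubled letter, hence Out.
"knoll" — 'll' doubled, hence In.
"zebra" — no doubled letter, hence Out.
"willow" — 'll' doubled, hence In.

Out, In, Out, In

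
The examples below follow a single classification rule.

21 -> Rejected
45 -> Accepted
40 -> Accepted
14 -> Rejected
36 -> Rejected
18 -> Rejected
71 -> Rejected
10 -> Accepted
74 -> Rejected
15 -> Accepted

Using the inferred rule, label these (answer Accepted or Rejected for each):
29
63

Looking at the examples, the only property every 'Accepted' case has and every 'Rejected' case lacks is: multiple of 5.
Rejected: 29, since 29 = 5·5 + 4.
Rejected: 63, since 63 = 5·12 + 3.

Rejected, Rejected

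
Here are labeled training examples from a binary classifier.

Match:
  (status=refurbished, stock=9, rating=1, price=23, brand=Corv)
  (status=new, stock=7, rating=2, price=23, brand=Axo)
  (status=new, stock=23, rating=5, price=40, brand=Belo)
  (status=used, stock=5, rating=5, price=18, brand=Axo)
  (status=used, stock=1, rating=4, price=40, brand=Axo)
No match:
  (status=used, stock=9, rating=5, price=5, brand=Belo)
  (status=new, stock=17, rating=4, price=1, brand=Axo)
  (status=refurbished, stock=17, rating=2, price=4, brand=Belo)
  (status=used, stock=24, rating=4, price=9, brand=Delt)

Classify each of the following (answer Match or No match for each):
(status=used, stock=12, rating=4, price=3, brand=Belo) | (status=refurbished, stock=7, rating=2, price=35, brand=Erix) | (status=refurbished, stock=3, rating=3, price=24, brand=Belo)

No match, Match, Match

All 'Match' examples share one property — price ≥ 18 — and every 'No match' example lacks it.
(status=used, stock=12, rating=4, price=3, brand=Belo) — price = 3, hence No match.
(status=refurbished, stock=7, rating=2, price=35, brand=Erix) — price = 35, hence Match.
(status=refurbished, stock=3, rating=3, price=24, brand=Belo) — price = 24, hence Match.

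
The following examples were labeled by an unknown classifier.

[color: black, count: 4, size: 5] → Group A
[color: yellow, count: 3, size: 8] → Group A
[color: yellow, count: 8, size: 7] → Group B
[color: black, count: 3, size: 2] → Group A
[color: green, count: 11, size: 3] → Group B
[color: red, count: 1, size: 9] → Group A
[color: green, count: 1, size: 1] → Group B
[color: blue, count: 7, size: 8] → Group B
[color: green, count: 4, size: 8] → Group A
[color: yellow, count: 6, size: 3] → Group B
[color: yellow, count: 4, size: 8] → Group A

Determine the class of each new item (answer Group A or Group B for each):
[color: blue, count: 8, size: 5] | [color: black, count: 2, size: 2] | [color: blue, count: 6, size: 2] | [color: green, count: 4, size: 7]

Group B, Group A, Group B, Group A

Every 'Group A' example satisfies: size ≥ 2 AND count ≤ 4. None of the 'Group B' examples do.
[color: blue, count: 8, size: 5]: Group B (size = 5, count = 8).
[color: black, count: 2, size: 2]: Group A (size = 2, count = 2).
[color: blue, count: 6, size: 2]: Group B (size = 2, count = 6).
[color: green, count: 4, size: 7]: Group A (size = 7, count = 4).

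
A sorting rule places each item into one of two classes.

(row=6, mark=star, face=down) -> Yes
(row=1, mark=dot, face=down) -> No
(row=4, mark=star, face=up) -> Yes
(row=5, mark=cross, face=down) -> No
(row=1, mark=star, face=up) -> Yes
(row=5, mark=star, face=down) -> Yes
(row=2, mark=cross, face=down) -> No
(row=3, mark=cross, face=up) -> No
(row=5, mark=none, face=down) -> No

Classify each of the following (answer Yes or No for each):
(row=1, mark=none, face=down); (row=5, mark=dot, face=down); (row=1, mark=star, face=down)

Checking candidate rules against both groups, what survives is: mark is star.
(row=1, mark=none, face=down): mark is none — does not pass, so No.
(row=5, mark=dot, face=down): mark is dot — does not pass, so No.
(row=1, mark=star, face=down): mark is star — satisfies this, so Yes.

No, No, Yes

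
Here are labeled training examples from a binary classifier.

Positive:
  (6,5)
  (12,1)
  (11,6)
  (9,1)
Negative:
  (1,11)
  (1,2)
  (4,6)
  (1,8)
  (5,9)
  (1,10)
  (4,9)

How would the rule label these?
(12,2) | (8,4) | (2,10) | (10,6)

Positive, Positive, Negative, Positive

The distinguishing property — first > second — holds for all the 'Positive' cases and none of the 'Negative' cases.
Positive: (12,2), since 12 > 2.
Positive: (8,4), since 8 > 4.
Negative: (2,10), since 2 < 10.
Positive: (10,6), since 10 > 6.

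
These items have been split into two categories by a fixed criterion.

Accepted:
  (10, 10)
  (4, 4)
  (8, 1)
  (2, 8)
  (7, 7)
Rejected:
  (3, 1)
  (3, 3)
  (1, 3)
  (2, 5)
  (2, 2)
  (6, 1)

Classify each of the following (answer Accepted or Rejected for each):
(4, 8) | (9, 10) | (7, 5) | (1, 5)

Rule: sum ≥ 8. This holds for each 'Accepted' example and fails for each 'Rejected' one.

Accepted, Accepted, Accepted, Rejected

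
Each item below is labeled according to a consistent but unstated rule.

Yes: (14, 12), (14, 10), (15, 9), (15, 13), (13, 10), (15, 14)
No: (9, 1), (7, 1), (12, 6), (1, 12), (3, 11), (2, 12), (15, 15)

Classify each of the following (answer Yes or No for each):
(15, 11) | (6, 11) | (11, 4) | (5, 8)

The classifier is using: first > second AND sum ≥ 23.
(15, 11) — 15 > 11, 15+11 = 26, hence Yes.
(6, 11) — 6 < 11, 6+11 = 17, hence No.
(11, 4) — 11 > 4, 11+4 = 15, hence No.
(5, 8) — 5 < 8, 5+8 = 13, hence No.

Yes, No, No, No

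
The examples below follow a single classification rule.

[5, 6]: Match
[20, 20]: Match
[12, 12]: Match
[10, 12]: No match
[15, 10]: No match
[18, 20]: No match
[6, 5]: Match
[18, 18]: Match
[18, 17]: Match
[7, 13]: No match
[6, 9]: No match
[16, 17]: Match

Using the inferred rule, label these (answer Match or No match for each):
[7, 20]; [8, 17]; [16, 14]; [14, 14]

No match, No match, No match, Match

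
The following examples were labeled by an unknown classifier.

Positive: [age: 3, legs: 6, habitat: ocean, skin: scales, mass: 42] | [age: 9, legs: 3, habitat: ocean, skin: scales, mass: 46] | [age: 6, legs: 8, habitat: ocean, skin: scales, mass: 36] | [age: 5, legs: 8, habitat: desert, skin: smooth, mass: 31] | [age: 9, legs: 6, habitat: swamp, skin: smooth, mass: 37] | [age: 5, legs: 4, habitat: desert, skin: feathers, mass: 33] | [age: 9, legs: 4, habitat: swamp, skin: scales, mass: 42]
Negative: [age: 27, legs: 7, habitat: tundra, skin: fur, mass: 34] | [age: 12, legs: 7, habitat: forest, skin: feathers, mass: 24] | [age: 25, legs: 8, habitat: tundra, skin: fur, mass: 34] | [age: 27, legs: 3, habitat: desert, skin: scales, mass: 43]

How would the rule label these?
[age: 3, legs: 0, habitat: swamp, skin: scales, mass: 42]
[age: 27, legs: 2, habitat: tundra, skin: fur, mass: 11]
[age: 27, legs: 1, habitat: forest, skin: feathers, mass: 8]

Positive, Negative, Negative

The pattern is that an item is 'Positive' exactly when: age ≤ 9.
[age: 3, legs: 0, habitat: swamp, skin: scales, mass: 42] → age = 3 → Positive.
[age: 27, legs: 2, habitat: tundra, skin: fur, mass: 11] → age = 27 → Negative.
[age: 27, legs: 1, habitat: forest, skin: feathers, mass: 8] → age = 27 → Negative.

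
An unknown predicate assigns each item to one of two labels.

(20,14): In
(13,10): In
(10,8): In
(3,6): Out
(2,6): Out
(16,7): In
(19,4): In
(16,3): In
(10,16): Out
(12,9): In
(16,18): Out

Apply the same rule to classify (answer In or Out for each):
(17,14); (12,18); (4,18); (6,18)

In, Out, Out, Out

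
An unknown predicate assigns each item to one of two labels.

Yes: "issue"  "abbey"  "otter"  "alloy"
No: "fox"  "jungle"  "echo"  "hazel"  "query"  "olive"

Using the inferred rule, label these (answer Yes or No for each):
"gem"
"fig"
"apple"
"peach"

Rule: has a double letter. This holds for each 'Yes' example and fails for each 'No' one.

No, No, Yes, No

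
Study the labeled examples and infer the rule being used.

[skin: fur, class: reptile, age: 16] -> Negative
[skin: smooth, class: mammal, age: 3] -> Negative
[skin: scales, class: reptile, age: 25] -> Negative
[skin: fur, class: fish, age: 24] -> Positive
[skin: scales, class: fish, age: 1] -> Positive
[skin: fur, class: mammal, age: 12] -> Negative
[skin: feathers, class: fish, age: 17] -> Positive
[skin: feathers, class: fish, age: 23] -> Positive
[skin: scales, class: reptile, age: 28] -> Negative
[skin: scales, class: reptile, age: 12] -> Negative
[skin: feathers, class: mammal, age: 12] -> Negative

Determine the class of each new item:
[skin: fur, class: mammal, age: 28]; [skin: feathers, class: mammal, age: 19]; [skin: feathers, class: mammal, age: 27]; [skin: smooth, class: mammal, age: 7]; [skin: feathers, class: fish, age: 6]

Negative, Negative, Negative, Negative, Positive

The classifier is using: class is fish.
[skin: fur, class: mammal, age: 28]: class is mammal, doesn't match → Negative.
[skin: feathers, class: mammal, age: 19]: class is mammal, doesn't match → Negative.
[skin: feathers, class: mammal, age: 27]: class is mammal, doesn't match → Negative.
[skin: smooth, class: mammal, age: 7]: class is mammal, doesn't match → Negative.
[skin: feathers, class: fish, age: 6]: class is fish, qualifies → Positive.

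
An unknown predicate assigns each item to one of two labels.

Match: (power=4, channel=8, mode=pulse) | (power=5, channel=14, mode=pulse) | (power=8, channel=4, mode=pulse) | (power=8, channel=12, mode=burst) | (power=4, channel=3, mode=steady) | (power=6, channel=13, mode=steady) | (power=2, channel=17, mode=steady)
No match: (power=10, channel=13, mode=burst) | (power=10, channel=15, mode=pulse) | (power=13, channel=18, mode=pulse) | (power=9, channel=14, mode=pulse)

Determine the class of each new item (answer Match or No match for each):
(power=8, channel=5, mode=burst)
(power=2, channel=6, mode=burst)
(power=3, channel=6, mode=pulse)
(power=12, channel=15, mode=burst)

Match, Match, Match, No match

One predicate separates the groups cleanly: power ≤ 8.
(power=8, channel=5, mode=burst) → power = 8 → Match.
(power=2, channel=6, mode=burst) → power = 2 → Match.
(power=3, channel=6, mode=pulse) → power = 3 → Match.
(power=12, channel=15, mode=burst) → power = 12 → No match.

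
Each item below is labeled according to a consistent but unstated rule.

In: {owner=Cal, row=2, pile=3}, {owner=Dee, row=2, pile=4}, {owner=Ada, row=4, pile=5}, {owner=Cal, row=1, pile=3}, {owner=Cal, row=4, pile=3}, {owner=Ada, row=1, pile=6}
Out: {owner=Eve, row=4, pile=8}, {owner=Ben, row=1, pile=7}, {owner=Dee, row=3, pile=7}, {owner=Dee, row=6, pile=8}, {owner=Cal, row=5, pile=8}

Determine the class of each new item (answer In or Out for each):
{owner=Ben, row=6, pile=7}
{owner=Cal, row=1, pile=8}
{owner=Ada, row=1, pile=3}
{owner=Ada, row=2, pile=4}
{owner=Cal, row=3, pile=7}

Out, Out, In, In, Out

'In' ⟺ pile ≤ 6.
{owner=Ben, row=6, pile=7} → pile = 7 → Out. {owner=Cal, row=1, pile=8} → pile = 8 → Out. {owner=Ada, row=1, pile=3} → pile = 3 → In. {owner=Ada, row=2, pile=4} → pile = 4 → In. {owner=Cal, row=3, pile=7} → pile = 7 → Out.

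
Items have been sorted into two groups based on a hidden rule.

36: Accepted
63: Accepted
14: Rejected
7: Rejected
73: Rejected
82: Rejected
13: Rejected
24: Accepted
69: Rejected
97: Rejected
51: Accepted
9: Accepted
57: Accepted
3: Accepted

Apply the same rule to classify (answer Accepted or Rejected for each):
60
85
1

One predicate separates the groups cleanly: multiple of 3 AND at most 63.
60: Accepted (60 = 3·20, 60 ≤ 63). 85: Rejected (85 = 3·28 + 1, 85 > 63). 1: Rejected (1 = 3·0 + 1, 1 ≤ 63).

Accepted, Rejected, Rejected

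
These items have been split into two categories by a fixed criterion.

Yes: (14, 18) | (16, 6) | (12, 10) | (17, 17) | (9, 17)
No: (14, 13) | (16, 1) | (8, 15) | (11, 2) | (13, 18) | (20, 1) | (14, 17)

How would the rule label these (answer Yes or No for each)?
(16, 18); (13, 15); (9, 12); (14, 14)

The classifier is using: sum is even.
Yes: (16, 18), since 16+18 = 34.
Yes: (13, 15), since 13+15 = 28.
No: (9, 12), since 9+12 = 21.
Yes: (14, 14), since 14+14 = 28.

Yes, Yes, No, Yes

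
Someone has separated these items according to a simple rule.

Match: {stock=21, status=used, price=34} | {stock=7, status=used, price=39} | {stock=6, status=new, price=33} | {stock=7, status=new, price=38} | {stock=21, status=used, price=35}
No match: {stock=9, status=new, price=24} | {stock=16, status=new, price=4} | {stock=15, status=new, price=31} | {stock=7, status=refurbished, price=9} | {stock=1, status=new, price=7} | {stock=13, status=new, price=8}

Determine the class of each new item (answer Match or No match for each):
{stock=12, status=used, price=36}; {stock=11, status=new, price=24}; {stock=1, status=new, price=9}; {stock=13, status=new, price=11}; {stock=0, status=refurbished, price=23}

A rule that fits every label: price ≥ 33 — true of each 'Match' example, false of each 'No match' one.
{stock=12, status=used, price=36} — price = 36, hence Match.
{stock=11, status=new, price=24} — price = 24, hence No match.
{stock=1, status=new, price=9} — price = 9, hence No match.
{stock=13, status=new, price=11} — price = 11, hence No match.
{stock=0, status=refurbished, price=23} — price = 23, hence No match.

Match, No match, No match, No match, No match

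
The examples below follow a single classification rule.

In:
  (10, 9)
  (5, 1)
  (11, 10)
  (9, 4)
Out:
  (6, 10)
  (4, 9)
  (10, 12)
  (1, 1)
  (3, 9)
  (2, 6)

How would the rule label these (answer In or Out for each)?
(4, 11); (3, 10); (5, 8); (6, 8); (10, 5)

Out, Out, Out, Out, In

One predicate separates the groups cleanly: first > second.
(4, 11): Out (4 < 11). (3, 10): Out (3 < 10). (5, 8): Out (5 < 8). (6, 8): Out (6 < 8). (10, 5): In (10 > 5).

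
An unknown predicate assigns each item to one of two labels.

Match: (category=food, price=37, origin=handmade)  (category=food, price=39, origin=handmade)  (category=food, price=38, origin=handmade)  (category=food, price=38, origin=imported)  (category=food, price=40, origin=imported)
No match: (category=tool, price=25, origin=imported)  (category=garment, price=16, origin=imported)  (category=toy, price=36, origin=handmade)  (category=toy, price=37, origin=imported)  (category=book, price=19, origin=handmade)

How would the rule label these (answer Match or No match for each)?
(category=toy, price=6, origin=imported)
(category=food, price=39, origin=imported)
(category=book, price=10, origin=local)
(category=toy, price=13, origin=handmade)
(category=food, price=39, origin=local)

No match, Match, No match, No match, Match

Every 'Match' example satisfies: category is food. None of the 'No match' examples do.
(category=toy, price=6, origin=imported): category is toy, fails this test → No match.
(category=food, price=39, origin=imported): category is food, passes → Match.
(category=book, price=10, origin=local): category is book, fails this test → No match.
(category=toy, price=13, origin=handmade): category is toy, fails this test → No match.
(category=food, price=39, origin=local): category is food, passes → Match.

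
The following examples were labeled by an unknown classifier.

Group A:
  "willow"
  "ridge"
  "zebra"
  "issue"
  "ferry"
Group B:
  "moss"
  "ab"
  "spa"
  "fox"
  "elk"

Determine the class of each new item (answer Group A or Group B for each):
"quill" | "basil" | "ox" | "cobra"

Group A, Group A, Group B, Group A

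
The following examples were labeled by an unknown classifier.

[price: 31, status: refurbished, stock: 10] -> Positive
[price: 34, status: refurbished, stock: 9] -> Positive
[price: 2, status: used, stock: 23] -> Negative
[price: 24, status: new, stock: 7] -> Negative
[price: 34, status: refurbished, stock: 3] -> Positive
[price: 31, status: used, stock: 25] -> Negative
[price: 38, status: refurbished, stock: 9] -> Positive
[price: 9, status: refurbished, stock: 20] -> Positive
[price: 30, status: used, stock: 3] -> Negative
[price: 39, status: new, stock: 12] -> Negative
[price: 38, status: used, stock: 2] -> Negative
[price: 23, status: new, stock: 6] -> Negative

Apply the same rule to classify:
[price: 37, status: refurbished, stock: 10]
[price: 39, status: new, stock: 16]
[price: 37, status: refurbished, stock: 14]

Positive, Negative, Positive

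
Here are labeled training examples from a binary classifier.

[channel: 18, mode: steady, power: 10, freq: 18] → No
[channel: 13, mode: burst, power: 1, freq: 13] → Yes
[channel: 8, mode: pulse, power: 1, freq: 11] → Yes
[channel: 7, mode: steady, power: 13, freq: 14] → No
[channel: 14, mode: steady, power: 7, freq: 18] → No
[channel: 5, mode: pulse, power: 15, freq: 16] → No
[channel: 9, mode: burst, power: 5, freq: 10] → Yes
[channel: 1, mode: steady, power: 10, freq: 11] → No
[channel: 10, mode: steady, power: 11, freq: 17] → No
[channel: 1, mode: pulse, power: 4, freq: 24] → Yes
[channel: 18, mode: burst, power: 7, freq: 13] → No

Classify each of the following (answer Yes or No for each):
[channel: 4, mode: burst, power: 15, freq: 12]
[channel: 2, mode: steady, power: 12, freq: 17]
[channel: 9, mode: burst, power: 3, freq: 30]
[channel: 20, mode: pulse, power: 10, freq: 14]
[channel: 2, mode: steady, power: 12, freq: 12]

No, No, Yes, No, No

Rule: power ≤ 5. This holds for each 'Yes' example and fails for each 'No' one.
[channel: 4, mode: burst, power: 15, freq: 12]: power = 15 — does not fit, so No.
[channel: 2, mode: steady, power: 12, freq: 17]: power = 12 — does not fit, so No.
[channel: 9, mode: burst, power: 3, freq: 30]: power = 3 — has this property, so Yes.
[channel: 20, mode: pulse, power: 10, freq: 14]: power = 10 — does not fit, so No.
[channel: 2, mode: steady, power: 12, freq: 12]: power = 12 — does not fit, so No.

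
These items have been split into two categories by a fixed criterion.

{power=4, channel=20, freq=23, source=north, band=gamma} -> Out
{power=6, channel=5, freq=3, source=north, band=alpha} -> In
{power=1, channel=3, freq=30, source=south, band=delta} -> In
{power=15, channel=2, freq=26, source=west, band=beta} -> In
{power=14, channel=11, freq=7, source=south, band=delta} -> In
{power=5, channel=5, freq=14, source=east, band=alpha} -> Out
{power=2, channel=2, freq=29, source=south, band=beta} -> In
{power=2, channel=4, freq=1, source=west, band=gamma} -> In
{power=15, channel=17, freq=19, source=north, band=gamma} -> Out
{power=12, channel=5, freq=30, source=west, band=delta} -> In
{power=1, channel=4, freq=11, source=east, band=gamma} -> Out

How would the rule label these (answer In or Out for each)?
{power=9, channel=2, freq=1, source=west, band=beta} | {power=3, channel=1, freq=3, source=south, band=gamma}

The pattern is that an item is 'In' exactly when: freq ≤ 7 OR freq ≥ 26.
{power=9, channel=2, freq=1, source=west, band=beta} — freq = 1, hence In.
{power=3, channel=1, freq=3, source=south, band=gamma} — freq = 3, hence In.

In, In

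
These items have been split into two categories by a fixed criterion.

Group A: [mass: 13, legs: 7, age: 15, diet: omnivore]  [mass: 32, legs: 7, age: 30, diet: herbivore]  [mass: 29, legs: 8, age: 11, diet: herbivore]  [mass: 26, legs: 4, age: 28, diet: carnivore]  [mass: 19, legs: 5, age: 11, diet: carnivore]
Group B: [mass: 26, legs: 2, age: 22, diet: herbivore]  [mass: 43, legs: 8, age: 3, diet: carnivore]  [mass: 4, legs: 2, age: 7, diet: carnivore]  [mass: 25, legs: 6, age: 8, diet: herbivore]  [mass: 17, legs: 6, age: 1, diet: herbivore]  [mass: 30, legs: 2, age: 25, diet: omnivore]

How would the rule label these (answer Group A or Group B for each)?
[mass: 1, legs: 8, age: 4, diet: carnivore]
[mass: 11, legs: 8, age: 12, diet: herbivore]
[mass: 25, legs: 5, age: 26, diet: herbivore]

Group B, Group A, Group A

The pattern is that an item is 'Group A' exactly when: legs ≥ 4 AND age ≥ 11.
[mass: 1, legs: 8, age: 4, diet: carnivore]: Group B (legs = 8, age = 4). [mass: 11, legs: 8, age: 12, diet: herbivore]: Group A (legs = 8, age = 12). [mass: 25, legs: 5, age: 26, diet: herbivore]: Group A (legs = 5, age = 26).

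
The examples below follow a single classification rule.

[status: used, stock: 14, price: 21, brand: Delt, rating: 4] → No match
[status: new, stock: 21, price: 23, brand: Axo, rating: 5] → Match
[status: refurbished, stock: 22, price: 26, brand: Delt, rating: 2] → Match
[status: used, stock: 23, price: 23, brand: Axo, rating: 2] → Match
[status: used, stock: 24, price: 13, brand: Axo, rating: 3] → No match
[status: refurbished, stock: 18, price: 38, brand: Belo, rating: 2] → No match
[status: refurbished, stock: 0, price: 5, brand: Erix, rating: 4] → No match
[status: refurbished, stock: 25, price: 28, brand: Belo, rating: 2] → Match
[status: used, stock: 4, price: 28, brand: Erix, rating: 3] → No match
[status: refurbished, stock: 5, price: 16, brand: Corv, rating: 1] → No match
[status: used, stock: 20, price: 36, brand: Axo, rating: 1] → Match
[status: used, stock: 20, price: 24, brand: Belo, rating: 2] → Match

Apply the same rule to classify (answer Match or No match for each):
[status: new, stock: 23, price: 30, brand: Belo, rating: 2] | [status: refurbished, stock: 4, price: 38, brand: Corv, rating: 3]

Match, No match

The rule appears to be: price ≥ 16 AND stock ≥ 20.
[status: new, stock: 23, price: 30, brand: Belo, rating: 2]: Match (price = 30, stock = 23). [status: refurbished, stock: 4, price: 38, brand: Corv, rating: 3]: No match (price = 38, stock = 4).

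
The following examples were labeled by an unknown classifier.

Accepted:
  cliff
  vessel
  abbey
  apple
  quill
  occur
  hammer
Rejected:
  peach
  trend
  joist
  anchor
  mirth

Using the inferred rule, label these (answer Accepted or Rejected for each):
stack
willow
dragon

The classifier is using: has a double letter.
stack: Rejected (no doubled letter). willow: Accepted ('ll' doubled). dragon: Rejected (no doubled letter).

Rejected, Accepted, Rejected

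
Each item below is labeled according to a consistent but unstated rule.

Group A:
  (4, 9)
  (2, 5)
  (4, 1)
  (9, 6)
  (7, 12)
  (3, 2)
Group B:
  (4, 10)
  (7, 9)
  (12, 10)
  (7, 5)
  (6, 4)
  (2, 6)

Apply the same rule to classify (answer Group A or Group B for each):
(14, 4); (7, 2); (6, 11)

Checking candidate rules against both groups, what survives is: sum is odd.
(14, 4) → 14+4 = 18 → Group B.
(7, 2) → 7+2 = 9 → Group A.
(6, 11) → 6+11 = 17 → Group A.

Group B, Group A, Group A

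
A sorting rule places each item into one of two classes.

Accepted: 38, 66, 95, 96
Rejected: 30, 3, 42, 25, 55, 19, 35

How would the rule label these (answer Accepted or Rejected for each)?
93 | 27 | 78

The simplest hypothesis consistent with all the labels is: digit sum ≥ 11.
93 → digit sum 9+3 = 12 → Accepted. 27 → digit sum 2+7 = 9 → Rejected. 78 → digit sum 7+8 = 15 → Accepted.

Accepted, Rejected, Accepted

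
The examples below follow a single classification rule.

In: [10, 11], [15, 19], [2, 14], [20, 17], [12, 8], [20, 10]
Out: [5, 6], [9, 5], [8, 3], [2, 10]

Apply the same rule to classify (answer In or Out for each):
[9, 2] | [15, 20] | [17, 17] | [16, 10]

Out, In, In, In

Rule: sum ≥ 16. This holds for each 'In' example and fails for each 'Out' one.
Out: [9, 2], since 9+2 = 11.
In: [15, 20], since 15+20 = 35.
In: [17, 17], since 17+17 = 34.
In: [16, 10], since 16+10 = 26.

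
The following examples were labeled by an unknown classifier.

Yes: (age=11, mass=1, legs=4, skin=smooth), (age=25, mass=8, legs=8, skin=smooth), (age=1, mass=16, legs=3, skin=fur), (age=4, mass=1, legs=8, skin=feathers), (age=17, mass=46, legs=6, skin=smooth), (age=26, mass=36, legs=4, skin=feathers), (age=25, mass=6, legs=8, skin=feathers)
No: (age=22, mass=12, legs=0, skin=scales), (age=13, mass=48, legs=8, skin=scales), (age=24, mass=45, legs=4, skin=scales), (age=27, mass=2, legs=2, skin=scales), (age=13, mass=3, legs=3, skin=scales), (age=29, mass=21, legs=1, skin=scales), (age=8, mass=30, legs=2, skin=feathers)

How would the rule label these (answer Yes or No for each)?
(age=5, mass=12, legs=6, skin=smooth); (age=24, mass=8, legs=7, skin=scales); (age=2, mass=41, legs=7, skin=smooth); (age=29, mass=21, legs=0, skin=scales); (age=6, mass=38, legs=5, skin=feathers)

Yes, No, Yes, No, Yes

The rule appears to be: skin is not scales AND legs ≥ 3.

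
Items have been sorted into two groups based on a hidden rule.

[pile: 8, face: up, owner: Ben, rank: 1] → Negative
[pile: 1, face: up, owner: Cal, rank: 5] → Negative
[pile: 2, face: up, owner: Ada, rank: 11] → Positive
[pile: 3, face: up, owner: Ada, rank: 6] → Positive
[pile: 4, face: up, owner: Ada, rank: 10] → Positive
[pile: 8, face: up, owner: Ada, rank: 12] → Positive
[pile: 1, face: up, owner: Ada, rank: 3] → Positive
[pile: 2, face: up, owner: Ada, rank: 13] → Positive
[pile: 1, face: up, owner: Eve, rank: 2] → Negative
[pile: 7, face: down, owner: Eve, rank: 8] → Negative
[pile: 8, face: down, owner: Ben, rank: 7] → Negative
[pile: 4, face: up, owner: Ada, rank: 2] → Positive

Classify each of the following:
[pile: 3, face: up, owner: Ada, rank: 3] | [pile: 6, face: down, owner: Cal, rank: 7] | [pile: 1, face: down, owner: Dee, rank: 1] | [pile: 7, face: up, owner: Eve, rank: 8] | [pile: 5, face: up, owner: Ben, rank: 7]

The classifier is using: owner is Ada.

Positive, Negative, Negative, Negative, Negative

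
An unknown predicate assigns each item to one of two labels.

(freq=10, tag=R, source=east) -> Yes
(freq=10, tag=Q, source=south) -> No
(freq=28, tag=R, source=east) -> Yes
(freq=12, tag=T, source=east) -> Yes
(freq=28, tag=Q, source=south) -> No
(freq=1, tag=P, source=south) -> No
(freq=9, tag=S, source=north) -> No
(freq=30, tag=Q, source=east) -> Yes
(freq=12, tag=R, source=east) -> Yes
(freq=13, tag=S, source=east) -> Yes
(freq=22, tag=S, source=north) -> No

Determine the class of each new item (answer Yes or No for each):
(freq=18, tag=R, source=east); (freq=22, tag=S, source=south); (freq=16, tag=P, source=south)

Yes, No, No

Comparing the two groups points to one rule — source is east.
(freq=18, tag=R, source=east): source is east, passes → Yes. (freq=22, tag=S, source=south): source is south, doesn't qualify → No. (freq=16, tag=P, source=south): source is south, doesn't qualify → No.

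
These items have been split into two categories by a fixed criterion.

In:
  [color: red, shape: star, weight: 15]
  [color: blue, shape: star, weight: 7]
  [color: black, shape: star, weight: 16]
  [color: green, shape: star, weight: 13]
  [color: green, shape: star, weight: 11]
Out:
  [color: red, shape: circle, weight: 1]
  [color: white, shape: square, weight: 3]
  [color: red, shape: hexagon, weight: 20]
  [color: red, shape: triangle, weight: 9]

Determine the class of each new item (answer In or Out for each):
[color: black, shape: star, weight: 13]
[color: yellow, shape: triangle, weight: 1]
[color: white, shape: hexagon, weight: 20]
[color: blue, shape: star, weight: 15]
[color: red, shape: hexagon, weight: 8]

In, Out, Out, In, Out

Checking candidate rules against both groups, what survives is: shape is star.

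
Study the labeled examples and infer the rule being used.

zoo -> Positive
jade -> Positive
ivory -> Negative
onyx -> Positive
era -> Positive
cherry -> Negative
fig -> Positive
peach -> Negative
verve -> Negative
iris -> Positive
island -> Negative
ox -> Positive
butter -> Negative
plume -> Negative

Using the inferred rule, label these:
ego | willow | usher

Every 'Positive' example satisfies: length ≤ 4. None of the 'Negative' examples do.
ego: Positive (length 3). willow: Negative (length 6). usher: Negative (length 5).

Positive, Negative, Negative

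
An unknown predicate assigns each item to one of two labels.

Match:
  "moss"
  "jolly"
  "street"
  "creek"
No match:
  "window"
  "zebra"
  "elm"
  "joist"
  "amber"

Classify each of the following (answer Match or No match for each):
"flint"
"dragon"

No match, No match

A rule that fits every label: has a double letter — true of each 'Match' example, false of each 'No match' one.
"flint" → no doubled letter → No match. "dragon" → no doubled letter → No match.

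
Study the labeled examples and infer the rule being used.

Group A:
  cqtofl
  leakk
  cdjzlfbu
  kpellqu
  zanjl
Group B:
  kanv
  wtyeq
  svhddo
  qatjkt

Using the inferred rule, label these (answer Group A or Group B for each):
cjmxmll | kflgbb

The rule appears to be: contains 'l'.
cjmxmll → has 'l' → Group A. kflgbb → has 'l' → Group A.

Group A, Group A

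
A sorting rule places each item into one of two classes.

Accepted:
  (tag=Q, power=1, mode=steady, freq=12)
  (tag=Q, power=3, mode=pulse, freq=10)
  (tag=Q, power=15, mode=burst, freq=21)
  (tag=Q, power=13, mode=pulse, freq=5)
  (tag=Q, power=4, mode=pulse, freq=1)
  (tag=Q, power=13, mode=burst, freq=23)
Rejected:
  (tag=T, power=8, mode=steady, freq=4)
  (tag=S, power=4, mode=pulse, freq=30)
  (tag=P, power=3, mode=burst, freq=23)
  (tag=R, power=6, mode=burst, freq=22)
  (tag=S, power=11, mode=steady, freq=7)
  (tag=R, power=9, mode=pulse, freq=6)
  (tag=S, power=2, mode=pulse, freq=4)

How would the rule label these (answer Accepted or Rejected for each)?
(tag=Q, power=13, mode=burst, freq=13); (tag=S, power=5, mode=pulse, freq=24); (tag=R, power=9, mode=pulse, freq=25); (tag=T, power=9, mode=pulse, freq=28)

Accepted, Rejected, Rejected, Rejected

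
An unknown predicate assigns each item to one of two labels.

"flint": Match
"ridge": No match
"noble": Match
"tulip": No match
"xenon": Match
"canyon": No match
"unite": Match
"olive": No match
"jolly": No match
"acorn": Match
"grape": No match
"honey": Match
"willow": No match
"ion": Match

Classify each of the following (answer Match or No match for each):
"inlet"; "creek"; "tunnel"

Match, No match, No match

The classifier is using: odd length AND contains 'n'.
"inlet": length 5, has 'n', fits → Match. "creek": length 5, no 'n', does not fit → No match. "tunnel": length 6, has 'n', does not fit → No match.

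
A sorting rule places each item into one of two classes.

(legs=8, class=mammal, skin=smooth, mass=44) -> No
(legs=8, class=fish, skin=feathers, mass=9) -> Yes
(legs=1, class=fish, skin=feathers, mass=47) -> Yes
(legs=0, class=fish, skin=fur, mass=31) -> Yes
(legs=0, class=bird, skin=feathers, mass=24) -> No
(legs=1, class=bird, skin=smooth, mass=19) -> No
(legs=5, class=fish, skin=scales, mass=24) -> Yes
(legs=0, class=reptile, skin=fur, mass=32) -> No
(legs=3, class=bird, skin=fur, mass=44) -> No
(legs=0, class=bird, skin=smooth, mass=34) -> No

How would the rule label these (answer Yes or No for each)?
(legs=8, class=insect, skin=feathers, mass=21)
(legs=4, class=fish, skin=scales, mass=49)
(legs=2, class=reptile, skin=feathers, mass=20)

No, Yes, No

Rule: class is fish. This holds for each 'Yes' example and fails for each 'No' one.
(legs=8, class=insect, skin=feathers, mass=21): class is insect — doesn't match, so No.
(legs=4, class=fish, skin=scales, mass=49): class is fish — satisfies this, so Yes.
(legs=2, class=reptile, skin=feathers, mass=20): class is reptile — doesn't match, so No.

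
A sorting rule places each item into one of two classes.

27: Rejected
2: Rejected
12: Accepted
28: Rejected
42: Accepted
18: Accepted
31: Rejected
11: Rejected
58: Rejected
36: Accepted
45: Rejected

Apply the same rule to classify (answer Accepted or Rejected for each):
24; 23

The distinguishing property — multiple of 6 — holds for all the 'Accepted' cases and none of the 'Rejected' cases.
24: 24 = 6·4 — has this property, so Accepted. 23: 23 = 6·3 + 5 — does not fit, so Rejected.

Accepted, Rejected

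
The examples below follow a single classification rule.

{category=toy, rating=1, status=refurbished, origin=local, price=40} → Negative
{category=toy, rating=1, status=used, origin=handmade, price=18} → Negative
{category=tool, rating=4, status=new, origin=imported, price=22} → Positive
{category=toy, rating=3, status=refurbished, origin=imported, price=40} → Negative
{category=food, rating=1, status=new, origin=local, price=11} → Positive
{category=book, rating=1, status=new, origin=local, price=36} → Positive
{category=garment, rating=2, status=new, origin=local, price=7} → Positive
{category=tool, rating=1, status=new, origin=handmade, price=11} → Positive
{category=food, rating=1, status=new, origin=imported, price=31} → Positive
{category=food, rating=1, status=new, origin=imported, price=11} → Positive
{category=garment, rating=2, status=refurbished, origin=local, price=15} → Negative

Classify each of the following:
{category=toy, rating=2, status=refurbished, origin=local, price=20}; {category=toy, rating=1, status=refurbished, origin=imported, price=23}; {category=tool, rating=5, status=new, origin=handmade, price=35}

All 'Positive' examples share one property — status is new — and every 'Negative' example lacks it.
Negative: {category=toy, rating=2, status=refurbished, origin=local, price=20}, since status is refurbished.
Negative: {category=toy, rating=1, status=refurbished, origin=imported, price=23}, since status is refurbished.
Positive: {category=tool, rating=5, status=new, origin=handmade, price=35}, since status is new.

Negative, Negative, Positive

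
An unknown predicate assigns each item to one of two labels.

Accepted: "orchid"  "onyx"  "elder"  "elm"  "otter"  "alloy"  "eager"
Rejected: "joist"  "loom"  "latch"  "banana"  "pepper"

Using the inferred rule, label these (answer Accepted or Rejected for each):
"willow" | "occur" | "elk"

Rejected, Accepted, Accepted

Comparing the two groups points to one rule — starts with a vowel.
Rejected: "willow", since starts with 'w'.
Accepted: "occur", since starts with 'o'.
Accepted: "elk", since starts with 'e'.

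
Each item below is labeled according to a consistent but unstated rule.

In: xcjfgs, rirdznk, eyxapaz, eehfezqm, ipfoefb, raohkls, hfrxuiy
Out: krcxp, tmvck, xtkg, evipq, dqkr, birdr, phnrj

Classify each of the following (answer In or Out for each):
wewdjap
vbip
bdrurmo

In, Out, In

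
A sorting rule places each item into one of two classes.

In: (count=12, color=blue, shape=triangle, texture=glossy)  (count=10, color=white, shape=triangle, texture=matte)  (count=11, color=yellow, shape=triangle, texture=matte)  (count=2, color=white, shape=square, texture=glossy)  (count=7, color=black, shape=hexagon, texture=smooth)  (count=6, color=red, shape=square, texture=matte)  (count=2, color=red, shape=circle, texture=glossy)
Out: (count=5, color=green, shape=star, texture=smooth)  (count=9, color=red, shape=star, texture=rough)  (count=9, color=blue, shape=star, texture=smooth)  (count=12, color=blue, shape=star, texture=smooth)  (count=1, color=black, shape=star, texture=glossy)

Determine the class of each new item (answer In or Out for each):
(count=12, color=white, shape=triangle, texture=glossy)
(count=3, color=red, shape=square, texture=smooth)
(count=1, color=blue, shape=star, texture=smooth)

The classifier is using: shape is not star.
(count=12, color=white, shape=triangle, texture=glossy) → shape is triangle → In. (count=3, color=red, shape=square, texture=smooth) → shape is square → In. (count=1, color=blue, shape=star, texture=smooth) → shape is star → Out.

In, In, Out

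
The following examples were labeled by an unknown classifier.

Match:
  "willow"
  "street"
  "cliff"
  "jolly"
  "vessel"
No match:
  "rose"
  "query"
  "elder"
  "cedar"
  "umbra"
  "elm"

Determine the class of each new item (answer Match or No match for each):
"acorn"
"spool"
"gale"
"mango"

No match, Match, No match, No match

The pattern is that an item is 'Match' exactly when: has a double letter.
"acorn" — no doubled letter, hence No match. "spool" — 'oo' doubled, hence Match. "gale" — no doubled letter, hence No match. "mango" — no doubled letter, hence No match.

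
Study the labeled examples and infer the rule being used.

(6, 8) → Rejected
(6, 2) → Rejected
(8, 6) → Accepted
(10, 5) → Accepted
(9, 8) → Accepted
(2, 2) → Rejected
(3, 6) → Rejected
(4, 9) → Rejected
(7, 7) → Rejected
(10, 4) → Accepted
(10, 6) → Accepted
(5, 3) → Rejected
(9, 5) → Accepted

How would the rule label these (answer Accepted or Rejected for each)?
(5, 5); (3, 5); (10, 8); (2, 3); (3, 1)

The classifier is using: first ≥ 8.

Rejected, Rejected, Accepted, Rejected, Rejected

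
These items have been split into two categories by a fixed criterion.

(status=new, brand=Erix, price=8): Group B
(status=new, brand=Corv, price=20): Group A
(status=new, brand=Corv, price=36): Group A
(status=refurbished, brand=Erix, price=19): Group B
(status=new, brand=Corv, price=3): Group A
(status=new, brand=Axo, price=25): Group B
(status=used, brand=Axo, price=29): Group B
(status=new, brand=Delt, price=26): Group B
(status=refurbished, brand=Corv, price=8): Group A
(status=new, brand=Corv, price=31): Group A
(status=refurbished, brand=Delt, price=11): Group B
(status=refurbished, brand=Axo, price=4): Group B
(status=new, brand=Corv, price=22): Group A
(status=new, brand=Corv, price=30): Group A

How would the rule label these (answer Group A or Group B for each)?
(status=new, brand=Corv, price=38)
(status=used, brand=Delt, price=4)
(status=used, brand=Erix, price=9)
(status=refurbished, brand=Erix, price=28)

Group A, Group B, Group B, Group B

Looking at the examples, the only property every 'Group A' case has and every 'Group B' case lacks is: brand is Corv.
(status=new, brand=Corv, price=38): brand is Corv, matches → Group A.
(status=used, brand=Delt, price=4): brand is Delt, doesn't qualify → Group B.
(status=used, brand=Erix, price=9): brand is Erix, doesn't qualify → Group B.
(status=refurbished, brand=Erix, price=28): brand is Erix, doesn't qualify → Group B.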